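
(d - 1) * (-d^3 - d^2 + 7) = -d^4 + d^2 + 7*d - 7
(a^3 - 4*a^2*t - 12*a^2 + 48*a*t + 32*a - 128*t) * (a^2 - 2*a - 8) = a^5 - 4*a^4*t - 14*a^4 + 56*a^3*t + 48*a^3 - 192*a^2*t + 32*a^2 - 128*a*t - 256*a + 1024*t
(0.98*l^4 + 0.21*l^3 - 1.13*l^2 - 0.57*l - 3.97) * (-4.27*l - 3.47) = -4.1846*l^5 - 4.2973*l^4 + 4.0964*l^3 + 6.355*l^2 + 18.9298*l + 13.7759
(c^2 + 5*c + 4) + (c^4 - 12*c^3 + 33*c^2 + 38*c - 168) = c^4 - 12*c^3 + 34*c^2 + 43*c - 164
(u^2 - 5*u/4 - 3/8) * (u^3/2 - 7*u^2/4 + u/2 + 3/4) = u^5/2 - 19*u^4/8 + 5*u^3/2 + 25*u^2/32 - 9*u/8 - 9/32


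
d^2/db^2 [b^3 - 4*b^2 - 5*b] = 6*b - 8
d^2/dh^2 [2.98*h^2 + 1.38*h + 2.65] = 5.96000000000000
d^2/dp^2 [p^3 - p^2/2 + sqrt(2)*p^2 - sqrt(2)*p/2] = 6*p - 1 + 2*sqrt(2)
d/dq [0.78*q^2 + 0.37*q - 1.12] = 1.56*q + 0.37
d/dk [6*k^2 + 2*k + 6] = 12*k + 2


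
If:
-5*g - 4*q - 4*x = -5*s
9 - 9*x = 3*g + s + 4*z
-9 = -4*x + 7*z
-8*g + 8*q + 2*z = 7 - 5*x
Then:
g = -803*z/192 - 505/192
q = -1061*z/192 - 607/192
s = -461*z/64 - 215/64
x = 7*z/4 + 9/4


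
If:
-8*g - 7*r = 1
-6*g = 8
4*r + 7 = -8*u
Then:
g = -4/3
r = 29/21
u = -263/168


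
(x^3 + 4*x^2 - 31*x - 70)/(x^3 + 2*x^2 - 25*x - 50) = (x + 7)/(x + 5)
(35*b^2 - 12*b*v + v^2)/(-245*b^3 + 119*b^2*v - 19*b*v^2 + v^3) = 1/(-7*b + v)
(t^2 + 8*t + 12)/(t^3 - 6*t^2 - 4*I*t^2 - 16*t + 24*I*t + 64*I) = (t + 6)/(t^2 - 4*t*(2 + I) + 32*I)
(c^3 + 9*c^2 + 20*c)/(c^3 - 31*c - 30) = c*(c + 4)/(c^2 - 5*c - 6)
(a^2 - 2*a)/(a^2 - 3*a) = (a - 2)/(a - 3)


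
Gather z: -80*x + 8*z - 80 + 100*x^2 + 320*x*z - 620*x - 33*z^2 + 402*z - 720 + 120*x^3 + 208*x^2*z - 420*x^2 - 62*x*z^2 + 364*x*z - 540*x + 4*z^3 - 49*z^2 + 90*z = 120*x^3 - 320*x^2 - 1240*x + 4*z^3 + z^2*(-62*x - 82) + z*(208*x^2 + 684*x + 500) - 800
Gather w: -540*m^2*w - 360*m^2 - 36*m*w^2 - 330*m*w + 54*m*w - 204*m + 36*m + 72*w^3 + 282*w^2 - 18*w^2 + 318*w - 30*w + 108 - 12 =-360*m^2 - 168*m + 72*w^3 + w^2*(264 - 36*m) + w*(-540*m^2 - 276*m + 288) + 96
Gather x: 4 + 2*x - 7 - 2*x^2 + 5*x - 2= -2*x^2 + 7*x - 5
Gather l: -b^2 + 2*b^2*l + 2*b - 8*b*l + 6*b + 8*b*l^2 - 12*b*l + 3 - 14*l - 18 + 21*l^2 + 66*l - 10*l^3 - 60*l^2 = -b^2 + 8*b - 10*l^3 + l^2*(8*b - 39) + l*(2*b^2 - 20*b + 52) - 15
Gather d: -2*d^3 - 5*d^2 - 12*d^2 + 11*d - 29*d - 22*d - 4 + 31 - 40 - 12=-2*d^3 - 17*d^2 - 40*d - 25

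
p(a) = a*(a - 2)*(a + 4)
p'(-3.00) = 7.00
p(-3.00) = 15.00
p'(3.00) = 31.00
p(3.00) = 21.00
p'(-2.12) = -3.00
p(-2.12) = 16.42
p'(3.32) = 38.35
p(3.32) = 32.08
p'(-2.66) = 2.59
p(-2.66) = 16.61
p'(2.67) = 24.07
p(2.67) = 11.93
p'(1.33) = 2.63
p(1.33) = -4.75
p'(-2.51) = 0.86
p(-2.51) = 16.87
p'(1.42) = 3.73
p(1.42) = -4.46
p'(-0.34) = -9.01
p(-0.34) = 2.91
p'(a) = a*(a - 2) + a*(a + 4) + (a - 2)*(a + 4)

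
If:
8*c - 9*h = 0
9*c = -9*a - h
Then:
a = -89*h/72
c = 9*h/8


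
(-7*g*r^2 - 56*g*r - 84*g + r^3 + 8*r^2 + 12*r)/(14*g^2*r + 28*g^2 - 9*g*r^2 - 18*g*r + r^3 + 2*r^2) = (r + 6)/(-2*g + r)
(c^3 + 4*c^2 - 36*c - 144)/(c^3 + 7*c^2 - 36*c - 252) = (c + 4)/(c + 7)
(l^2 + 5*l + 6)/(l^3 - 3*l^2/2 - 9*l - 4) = 2*(l + 3)/(2*l^2 - 7*l - 4)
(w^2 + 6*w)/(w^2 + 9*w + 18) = w/(w + 3)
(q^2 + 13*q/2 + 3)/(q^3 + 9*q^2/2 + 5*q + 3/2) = (q + 6)/(q^2 + 4*q + 3)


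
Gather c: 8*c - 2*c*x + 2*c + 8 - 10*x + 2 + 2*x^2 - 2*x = c*(10 - 2*x) + 2*x^2 - 12*x + 10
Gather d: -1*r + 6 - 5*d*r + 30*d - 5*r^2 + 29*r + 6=d*(30 - 5*r) - 5*r^2 + 28*r + 12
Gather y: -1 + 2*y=2*y - 1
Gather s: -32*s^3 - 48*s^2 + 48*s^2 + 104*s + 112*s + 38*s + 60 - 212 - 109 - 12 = -32*s^3 + 254*s - 273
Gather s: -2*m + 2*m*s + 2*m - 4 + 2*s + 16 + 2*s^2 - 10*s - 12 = 2*s^2 + s*(2*m - 8)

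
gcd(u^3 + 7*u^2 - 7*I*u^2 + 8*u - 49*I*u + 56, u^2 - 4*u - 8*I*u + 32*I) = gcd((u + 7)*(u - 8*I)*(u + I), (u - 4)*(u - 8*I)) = u - 8*I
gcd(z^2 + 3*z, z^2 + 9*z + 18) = z + 3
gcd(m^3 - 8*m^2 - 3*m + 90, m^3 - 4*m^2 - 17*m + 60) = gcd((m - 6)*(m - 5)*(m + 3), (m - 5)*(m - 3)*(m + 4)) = m - 5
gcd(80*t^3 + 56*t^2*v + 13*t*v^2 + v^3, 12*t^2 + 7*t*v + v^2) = 4*t + v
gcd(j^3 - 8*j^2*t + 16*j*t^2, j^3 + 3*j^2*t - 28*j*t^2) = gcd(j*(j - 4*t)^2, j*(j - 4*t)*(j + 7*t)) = -j^2 + 4*j*t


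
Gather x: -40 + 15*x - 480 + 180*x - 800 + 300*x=495*x - 1320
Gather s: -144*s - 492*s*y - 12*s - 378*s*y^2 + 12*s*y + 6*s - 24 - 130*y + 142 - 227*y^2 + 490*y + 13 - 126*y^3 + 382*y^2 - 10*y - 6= s*(-378*y^2 - 480*y - 150) - 126*y^3 + 155*y^2 + 350*y + 125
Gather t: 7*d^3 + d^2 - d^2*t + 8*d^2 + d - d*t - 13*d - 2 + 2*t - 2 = 7*d^3 + 9*d^2 - 12*d + t*(-d^2 - d + 2) - 4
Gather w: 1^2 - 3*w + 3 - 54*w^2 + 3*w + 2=6 - 54*w^2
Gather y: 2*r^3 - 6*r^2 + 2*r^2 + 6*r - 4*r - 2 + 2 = 2*r^3 - 4*r^2 + 2*r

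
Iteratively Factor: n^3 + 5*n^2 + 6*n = (n + 2)*(n^2 + 3*n) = n*(n + 2)*(n + 3)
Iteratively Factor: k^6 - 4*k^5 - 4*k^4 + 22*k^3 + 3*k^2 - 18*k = (k - 1)*(k^5 - 3*k^4 - 7*k^3 + 15*k^2 + 18*k) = (k - 3)*(k - 1)*(k^4 - 7*k^2 - 6*k) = k*(k - 3)*(k - 1)*(k^3 - 7*k - 6) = k*(k - 3)*(k - 1)*(k + 1)*(k^2 - k - 6) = k*(k - 3)*(k - 1)*(k + 1)*(k + 2)*(k - 3)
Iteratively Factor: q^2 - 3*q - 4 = (q + 1)*(q - 4)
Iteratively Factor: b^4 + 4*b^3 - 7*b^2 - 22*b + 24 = (b - 1)*(b^3 + 5*b^2 - 2*b - 24) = (b - 2)*(b - 1)*(b^2 + 7*b + 12) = (b - 2)*(b - 1)*(b + 3)*(b + 4)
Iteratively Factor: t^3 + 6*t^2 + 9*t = (t + 3)*(t^2 + 3*t) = t*(t + 3)*(t + 3)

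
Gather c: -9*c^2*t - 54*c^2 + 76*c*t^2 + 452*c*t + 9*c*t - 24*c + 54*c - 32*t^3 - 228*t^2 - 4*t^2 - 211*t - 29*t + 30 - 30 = c^2*(-9*t - 54) + c*(76*t^2 + 461*t + 30) - 32*t^3 - 232*t^2 - 240*t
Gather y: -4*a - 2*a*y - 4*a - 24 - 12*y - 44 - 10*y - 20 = -8*a + y*(-2*a - 22) - 88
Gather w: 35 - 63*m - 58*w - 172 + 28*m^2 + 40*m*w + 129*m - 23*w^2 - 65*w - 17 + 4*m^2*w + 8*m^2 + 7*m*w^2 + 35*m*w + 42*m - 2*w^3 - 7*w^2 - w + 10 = 36*m^2 + 108*m - 2*w^3 + w^2*(7*m - 30) + w*(4*m^2 + 75*m - 124) - 144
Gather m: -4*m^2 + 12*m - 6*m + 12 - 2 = -4*m^2 + 6*m + 10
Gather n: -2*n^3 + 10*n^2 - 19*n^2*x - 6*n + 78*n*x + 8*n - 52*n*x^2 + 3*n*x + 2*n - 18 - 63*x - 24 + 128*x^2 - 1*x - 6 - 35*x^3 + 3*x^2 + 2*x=-2*n^3 + n^2*(10 - 19*x) + n*(-52*x^2 + 81*x + 4) - 35*x^3 + 131*x^2 - 62*x - 48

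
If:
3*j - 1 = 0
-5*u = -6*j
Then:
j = 1/3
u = 2/5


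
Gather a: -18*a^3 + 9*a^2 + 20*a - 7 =-18*a^3 + 9*a^2 + 20*a - 7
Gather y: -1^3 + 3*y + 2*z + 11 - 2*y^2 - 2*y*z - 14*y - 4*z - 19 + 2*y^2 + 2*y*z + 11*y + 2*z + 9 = 0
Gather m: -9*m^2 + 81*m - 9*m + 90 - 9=-9*m^2 + 72*m + 81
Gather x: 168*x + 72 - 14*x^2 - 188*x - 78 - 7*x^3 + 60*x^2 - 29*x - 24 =-7*x^3 + 46*x^2 - 49*x - 30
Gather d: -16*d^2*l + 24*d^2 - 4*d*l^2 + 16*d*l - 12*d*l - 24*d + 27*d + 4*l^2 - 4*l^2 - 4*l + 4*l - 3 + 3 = d^2*(24 - 16*l) + d*(-4*l^2 + 4*l + 3)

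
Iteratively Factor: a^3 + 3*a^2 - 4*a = (a)*(a^2 + 3*a - 4) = a*(a + 4)*(a - 1)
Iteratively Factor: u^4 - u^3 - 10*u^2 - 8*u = (u + 1)*(u^3 - 2*u^2 - 8*u) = (u - 4)*(u + 1)*(u^2 + 2*u) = u*(u - 4)*(u + 1)*(u + 2)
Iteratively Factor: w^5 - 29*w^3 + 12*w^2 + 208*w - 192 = (w - 1)*(w^4 + w^3 - 28*w^2 - 16*w + 192) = (w - 1)*(w + 4)*(w^3 - 3*w^2 - 16*w + 48) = (w - 4)*(w - 1)*(w + 4)*(w^2 + w - 12) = (w - 4)*(w - 3)*(w - 1)*(w + 4)*(w + 4)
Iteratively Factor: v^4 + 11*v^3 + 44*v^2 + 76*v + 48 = (v + 2)*(v^3 + 9*v^2 + 26*v + 24) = (v + 2)*(v + 4)*(v^2 + 5*v + 6) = (v + 2)*(v + 3)*(v + 4)*(v + 2)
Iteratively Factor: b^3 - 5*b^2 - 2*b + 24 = (b + 2)*(b^2 - 7*b + 12) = (b - 4)*(b + 2)*(b - 3)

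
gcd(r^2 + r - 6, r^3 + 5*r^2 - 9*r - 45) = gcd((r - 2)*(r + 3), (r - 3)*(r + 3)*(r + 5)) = r + 3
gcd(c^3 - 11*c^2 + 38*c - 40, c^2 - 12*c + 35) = c - 5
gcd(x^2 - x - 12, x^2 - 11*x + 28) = x - 4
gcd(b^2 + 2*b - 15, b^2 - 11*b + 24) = b - 3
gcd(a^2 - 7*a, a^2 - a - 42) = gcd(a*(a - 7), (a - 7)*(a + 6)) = a - 7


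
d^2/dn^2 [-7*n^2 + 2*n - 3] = -14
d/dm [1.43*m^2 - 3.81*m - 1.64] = 2.86*m - 3.81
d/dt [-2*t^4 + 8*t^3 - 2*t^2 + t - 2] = -8*t^3 + 24*t^2 - 4*t + 1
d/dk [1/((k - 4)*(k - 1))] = (5 - 2*k)/(k^4 - 10*k^3 + 33*k^2 - 40*k + 16)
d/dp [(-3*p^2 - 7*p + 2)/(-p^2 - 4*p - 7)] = (5*p^2 + 46*p + 57)/(p^4 + 8*p^3 + 30*p^2 + 56*p + 49)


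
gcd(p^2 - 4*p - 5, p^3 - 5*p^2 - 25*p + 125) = p - 5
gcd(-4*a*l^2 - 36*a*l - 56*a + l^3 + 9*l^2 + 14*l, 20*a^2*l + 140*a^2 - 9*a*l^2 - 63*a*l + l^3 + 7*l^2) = 4*a*l + 28*a - l^2 - 7*l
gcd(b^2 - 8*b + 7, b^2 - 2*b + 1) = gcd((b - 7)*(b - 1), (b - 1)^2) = b - 1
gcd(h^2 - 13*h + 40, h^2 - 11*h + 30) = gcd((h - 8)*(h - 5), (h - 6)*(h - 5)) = h - 5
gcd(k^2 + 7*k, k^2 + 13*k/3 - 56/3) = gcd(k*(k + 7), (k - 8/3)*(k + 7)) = k + 7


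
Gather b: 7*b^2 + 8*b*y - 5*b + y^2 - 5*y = 7*b^2 + b*(8*y - 5) + y^2 - 5*y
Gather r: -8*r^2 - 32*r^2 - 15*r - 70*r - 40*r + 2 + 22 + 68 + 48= -40*r^2 - 125*r + 140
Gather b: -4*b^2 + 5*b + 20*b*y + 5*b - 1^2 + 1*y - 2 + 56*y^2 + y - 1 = -4*b^2 + b*(20*y + 10) + 56*y^2 + 2*y - 4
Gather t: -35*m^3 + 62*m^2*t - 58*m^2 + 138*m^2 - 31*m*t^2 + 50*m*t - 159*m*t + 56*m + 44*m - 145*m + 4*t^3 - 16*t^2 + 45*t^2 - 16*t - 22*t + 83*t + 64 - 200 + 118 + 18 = -35*m^3 + 80*m^2 - 45*m + 4*t^3 + t^2*(29 - 31*m) + t*(62*m^2 - 109*m + 45)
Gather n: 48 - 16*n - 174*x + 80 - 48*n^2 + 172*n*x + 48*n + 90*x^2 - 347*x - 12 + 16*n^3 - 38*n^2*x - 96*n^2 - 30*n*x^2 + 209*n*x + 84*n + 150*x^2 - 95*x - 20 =16*n^3 + n^2*(-38*x - 144) + n*(-30*x^2 + 381*x + 116) + 240*x^2 - 616*x + 96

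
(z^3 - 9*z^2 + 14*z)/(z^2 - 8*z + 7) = z*(z - 2)/(z - 1)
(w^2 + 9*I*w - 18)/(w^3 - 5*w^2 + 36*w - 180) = (w + 3*I)/(w^2 - w*(5 + 6*I) + 30*I)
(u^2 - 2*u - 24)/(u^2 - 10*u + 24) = (u + 4)/(u - 4)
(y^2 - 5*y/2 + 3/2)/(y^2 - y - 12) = (-y^2 + 5*y/2 - 3/2)/(-y^2 + y + 12)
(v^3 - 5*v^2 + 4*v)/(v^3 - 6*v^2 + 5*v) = (v - 4)/(v - 5)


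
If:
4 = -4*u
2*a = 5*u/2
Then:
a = -5/4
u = -1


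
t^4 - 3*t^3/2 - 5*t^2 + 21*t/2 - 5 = (t - 2)*(t - 1)^2*(t + 5/2)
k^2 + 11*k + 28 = (k + 4)*(k + 7)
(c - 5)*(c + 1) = c^2 - 4*c - 5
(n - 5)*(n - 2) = n^2 - 7*n + 10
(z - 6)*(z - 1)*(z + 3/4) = z^3 - 25*z^2/4 + 3*z/4 + 9/2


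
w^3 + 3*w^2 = w^2*(w + 3)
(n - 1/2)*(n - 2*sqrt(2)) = n^2 - 2*sqrt(2)*n - n/2 + sqrt(2)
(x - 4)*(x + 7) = x^2 + 3*x - 28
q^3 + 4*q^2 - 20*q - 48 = (q - 4)*(q + 2)*(q + 6)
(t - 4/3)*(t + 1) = t^2 - t/3 - 4/3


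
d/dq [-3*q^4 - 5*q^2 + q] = -12*q^3 - 10*q + 1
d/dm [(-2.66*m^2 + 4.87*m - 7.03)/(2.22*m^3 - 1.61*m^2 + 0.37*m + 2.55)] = (5.9052*m^4 - 21.6228*m^3 + 53.6763*m^2 - 36.2026*m + 15.0196)/(4.9284*m^6 - 7.1484*m^5 + 4.2349*m^4 + 10.1306*m^3 - 8.0741*m^2 + 1.887*m + 6.5025)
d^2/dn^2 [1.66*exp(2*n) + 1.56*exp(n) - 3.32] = (6.64*exp(n) + 1.56)*exp(n)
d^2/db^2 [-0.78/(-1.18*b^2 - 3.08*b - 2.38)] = (-2.172144*b^2 - 5.669664*b + 0.78*(2.36*b + 3.08)*(4.72*b + 6.16) - 4.381104)/(1.18*b^2 + 3.08*b + 2.38)^3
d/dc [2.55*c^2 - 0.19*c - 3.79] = 5.1*c - 0.19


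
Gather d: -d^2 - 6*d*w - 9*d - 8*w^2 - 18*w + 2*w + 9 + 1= -d^2 + d*(-6*w - 9) - 8*w^2 - 16*w + 10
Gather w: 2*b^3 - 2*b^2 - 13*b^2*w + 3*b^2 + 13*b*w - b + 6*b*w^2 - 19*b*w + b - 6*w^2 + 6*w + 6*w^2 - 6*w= 2*b^3 + b^2 + 6*b*w^2 + w*(-13*b^2 - 6*b)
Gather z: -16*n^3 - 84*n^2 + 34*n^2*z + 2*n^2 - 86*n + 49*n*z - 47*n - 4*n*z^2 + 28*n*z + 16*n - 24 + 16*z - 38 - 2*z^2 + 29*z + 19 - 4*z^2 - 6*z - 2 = -16*n^3 - 82*n^2 - 117*n + z^2*(-4*n - 6) + z*(34*n^2 + 77*n + 39) - 45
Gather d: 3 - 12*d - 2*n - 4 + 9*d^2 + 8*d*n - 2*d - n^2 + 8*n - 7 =9*d^2 + d*(8*n - 14) - n^2 + 6*n - 8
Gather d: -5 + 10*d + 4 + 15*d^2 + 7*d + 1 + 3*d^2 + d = 18*d^2 + 18*d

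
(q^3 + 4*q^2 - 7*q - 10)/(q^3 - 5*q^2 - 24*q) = (-q^3 - 4*q^2 + 7*q + 10)/(q*(-q^2 + 5*q + 24))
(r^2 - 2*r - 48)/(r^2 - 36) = (r - 8)/(r - 6)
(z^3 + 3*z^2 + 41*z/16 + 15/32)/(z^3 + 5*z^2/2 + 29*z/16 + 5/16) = (z + 3/2)/(z + 1)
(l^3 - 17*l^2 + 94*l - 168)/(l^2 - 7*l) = l - 10 + 24/l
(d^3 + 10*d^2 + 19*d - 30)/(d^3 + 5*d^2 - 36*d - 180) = (d - 1)/(d - 6)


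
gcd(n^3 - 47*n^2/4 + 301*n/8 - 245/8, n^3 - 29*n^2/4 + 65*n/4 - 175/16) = n^2 - 19*n/4 + 35/8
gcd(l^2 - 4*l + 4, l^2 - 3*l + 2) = l - 2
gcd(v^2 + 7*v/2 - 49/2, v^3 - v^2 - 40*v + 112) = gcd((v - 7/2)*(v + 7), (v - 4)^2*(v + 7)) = v + 7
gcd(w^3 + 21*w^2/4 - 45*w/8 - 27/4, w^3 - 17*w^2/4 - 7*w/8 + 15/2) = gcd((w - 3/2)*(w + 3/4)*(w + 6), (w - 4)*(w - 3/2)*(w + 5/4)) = w - 3/2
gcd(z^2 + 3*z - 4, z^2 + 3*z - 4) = z^2 + 3*z - 4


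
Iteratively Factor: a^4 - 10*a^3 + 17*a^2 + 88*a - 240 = (a - 4)*(a^3 - 6*a^2 - 7*a + 60) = (a - 5)*(a - 4)*(a^2 - a - 12) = (a - 5)*(a - 4)*(a + 3)*(a - 4)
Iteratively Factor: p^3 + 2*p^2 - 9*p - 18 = (p - 3)*(p^2 + 5*p + 6) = (p - 3)*(p + 2)*(p + 3)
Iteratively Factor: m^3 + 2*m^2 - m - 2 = (m - 1)*(m^2 + 3*m + 2) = (m - 1)*(m + 1)*(m + 2)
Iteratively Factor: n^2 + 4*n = (n + 4)*(n)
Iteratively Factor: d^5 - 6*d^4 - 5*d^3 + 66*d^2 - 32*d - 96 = (d - 4)*(d^4 - 2*d^3 - 13*d^2 + 14*d + 24) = (d - 4)*(d - 2)*(d^3 - 13*d - 12) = (d - 4)*(d - 2)*(d + 3)*(d^2 - 3*d - 4) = (d - 4)*(d - 2)*(d + 1)*(d + 3)*(d - 4)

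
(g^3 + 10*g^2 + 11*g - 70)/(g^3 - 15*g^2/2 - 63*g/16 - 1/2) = 16*(-g^3 - 10*g^2 - 11*g + 70)/(-16*g^3 + 120*g^2 + 63*g + 8)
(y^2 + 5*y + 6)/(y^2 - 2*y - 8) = (y + 3)/(y - 4)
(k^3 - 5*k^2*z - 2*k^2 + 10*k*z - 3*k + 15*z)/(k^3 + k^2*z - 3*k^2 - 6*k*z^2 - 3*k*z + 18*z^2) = (-k^2 + 5*k*z - k + 5*z)/(-k^2 - k*z + 6*z^2)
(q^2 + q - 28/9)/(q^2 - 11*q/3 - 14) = (q - 4/3)/(q - 6)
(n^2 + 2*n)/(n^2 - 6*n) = (n + 2)/(n - 6)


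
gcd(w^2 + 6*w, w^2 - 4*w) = w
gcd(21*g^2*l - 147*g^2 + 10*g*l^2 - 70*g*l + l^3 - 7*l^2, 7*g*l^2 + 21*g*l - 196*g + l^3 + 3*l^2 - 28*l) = 7*g + l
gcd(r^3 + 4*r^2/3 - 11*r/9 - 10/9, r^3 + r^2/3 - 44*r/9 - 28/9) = r + 2/3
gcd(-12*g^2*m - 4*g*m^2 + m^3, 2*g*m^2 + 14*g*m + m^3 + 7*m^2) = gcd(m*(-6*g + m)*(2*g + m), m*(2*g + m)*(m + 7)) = 2*g*m + m^2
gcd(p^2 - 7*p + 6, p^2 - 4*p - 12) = p - 6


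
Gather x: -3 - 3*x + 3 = -3*x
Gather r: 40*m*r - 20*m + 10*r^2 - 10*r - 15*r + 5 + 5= -20*m + 10*r^2 + r*(40*m - 25) + 10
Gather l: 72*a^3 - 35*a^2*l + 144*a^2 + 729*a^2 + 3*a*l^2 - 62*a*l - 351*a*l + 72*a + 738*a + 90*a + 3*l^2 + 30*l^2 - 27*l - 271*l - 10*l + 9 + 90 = 72*a^3 + 873*a^2 + 900*a + l^2*(3*a + 33) + l*(-35*a^2 - 413*a - 308) + 99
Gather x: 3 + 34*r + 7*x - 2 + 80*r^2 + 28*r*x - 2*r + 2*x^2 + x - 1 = 80*r^2 + 32*r + 2*x^2 + x*(28*r + 8)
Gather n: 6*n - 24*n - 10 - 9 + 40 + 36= 57 - 18*n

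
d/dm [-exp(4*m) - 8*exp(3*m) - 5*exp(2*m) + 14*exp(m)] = (-4*exp(3*m) - 24*exp(2*m) - 10*exp(m) + 14)*exp(m)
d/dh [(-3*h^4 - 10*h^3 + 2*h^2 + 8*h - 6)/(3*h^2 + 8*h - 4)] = 2*(-9*h^5 - 51*h^4 - 56*h^3 + 56*h^2 + 10*h + 8)/(9*h^4 + 48*h^3 + 40*h^2 - 64*h + 16)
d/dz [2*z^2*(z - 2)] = 2*z*(3*z - 4)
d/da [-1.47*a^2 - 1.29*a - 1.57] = -2.94*a - 1.29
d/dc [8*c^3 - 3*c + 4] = 24*c^2 - 3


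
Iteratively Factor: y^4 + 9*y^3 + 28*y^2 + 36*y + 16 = (y + 4)*(y^3 + 5*y^2 + 8*y + 4) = (y + 2)*(y + 4)*(y^2 + 3*y + 2) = (y + 1)*(y + 2)*(y + 4)*(y + 2)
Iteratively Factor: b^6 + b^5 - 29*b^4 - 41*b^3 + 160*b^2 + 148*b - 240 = (b + 3)*(b^5 - 2*b^4 - 23*b^3 + 28*b^2 + 76*b - 80) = (b - 2)*(b + 3)*(b^4 - 23*b^2 - 18*b + 40) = (b - 2)*(b - 1)*(b + 3)*(b^3 + b^2 - 22*b - 40) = (b - 2)*(b - 1)*(b + 3)*(b + 4)*(b^2 - 3*b - 10) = (b - 5)*(b - 2)*(b - 1)*(b + 3)*(b + 4)*(b + 2)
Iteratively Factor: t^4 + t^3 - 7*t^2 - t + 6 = (t - 1)*(t^3 + 2*t^2 - 5*t - 6) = (t - 2)*(t - 1)*(t^2 + 4*t + 3) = (t - 2)*(t - 1)*(t + 1)*(t + 3)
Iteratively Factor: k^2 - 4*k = (k)*(k - 4)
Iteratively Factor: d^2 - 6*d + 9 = (d - 3)*(d - 3)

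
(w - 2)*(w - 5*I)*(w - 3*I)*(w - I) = w^4 - 2*w^3 - 9*I*w^3 - 23*w^2 + 18*I*w^2 + 46*w + 15*I*w - 30*I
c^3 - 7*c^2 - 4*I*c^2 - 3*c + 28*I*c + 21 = (c - 7)*(c - 3*I)*(c - I)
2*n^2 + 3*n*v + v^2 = (n + v)*(2*n + v)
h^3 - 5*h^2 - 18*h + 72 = (h - 6)*(h - 3)*(h + 4)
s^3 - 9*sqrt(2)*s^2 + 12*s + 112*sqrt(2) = (s - 7*sqrt(2))*(s - 4*sqrt(2))*(s + 2*sqrt(2))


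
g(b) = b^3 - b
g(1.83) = 4.30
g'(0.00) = -1.00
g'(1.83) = 9.05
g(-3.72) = -47.76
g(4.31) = 75.75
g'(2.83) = 23.03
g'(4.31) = 54.73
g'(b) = 3*b^2 - 1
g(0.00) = 0.00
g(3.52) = 40.09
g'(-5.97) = 105.92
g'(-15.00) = 674.00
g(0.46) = -0.36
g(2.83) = 19.84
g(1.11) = 0.26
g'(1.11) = 2.70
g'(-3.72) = 40.52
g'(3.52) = 36.17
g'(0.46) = -0.37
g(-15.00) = -3360.00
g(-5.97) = -206.81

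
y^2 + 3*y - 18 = (y - 3)*(y + 6)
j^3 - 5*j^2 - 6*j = j*(j - 6)*(j + 1)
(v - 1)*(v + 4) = v^2 + 3*v - 4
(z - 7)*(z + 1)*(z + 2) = z^3 - 4*z^2 - 19*z - 14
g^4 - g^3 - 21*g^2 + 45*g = g*(g - 3)^2*(g + 5)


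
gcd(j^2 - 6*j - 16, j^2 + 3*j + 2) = j + 2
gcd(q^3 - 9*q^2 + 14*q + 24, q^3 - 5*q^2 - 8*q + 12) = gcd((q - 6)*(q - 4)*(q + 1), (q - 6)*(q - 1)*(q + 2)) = q - 6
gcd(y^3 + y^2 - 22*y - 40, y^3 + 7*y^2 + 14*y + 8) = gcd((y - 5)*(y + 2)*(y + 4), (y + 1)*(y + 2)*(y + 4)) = y^2 + 6*y + 8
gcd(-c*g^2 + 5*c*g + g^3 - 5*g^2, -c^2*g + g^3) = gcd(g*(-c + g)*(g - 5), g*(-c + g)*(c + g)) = c*g - g^2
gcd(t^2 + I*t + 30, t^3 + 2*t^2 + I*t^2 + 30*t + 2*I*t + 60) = t^2 + I*t + 30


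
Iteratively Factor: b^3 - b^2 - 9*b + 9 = (b + 3)*(b^2 - 4*b + 3) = (b - 3)*(b + 3)*(b - 1)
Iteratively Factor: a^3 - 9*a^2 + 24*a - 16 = (a - 1)*(a^2 - 8*a + 16) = (a - 4)*(a - 1)*(a - 4)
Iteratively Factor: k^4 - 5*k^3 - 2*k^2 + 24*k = (k + 2)*(k^3 - 7*k^2 + 12*k) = k*(k + 2)*(k^2 - 7*k + 12) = k*(k - 3)*(k + 2)*(k - 4)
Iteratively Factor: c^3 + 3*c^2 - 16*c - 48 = (c - 4)*(c^2 + 7*c + 12) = (c - 4)*(c + 3)*(c + 4)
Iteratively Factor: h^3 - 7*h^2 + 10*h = (h)*(h^2 - 7*h + 10) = h*(h - 5)*(h - 2)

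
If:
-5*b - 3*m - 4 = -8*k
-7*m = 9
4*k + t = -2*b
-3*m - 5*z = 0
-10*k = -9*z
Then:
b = 947/875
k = 243/350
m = -9/7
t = -4324/875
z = 27/35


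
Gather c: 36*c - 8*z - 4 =36*c - 8*z - 4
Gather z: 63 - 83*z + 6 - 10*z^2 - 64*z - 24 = -10*z^2 - 147*z + 45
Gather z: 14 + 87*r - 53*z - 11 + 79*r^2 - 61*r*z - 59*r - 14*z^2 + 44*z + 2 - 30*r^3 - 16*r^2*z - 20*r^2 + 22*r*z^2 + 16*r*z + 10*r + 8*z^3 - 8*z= -30*r^3 + 59*r^2 + 38*r + 8*z^3 + z^2*(22*r - 14) + z*(-16*r^2 - 45*r - 17) + 5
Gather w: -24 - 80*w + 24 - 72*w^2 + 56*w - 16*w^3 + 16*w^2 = -16*w^3 - 56*w^2 - 24*w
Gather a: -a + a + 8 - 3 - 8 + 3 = 0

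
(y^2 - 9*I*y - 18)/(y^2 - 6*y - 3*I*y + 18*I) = (y - 6*I)/(y - 6)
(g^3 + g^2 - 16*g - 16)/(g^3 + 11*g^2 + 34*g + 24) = (g - 4)/(g + 6)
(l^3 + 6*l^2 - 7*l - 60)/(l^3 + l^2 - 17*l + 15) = (l + 4)/(l - 1)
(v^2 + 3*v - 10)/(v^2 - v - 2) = (v + 5)/(v + 1)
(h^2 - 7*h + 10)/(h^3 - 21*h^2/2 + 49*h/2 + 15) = 2*(h - 2)/(2*h^2 - 11*h - 6)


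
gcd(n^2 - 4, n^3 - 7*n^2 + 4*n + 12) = n - 2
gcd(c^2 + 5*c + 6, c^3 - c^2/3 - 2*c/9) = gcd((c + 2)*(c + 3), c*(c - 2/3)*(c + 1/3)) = 1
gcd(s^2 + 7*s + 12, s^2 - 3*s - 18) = s + 3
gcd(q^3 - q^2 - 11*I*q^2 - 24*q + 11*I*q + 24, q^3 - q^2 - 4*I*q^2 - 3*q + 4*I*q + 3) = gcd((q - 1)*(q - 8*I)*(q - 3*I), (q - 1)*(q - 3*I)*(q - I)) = q^2 + q*(-1 - 3*I) + 3*I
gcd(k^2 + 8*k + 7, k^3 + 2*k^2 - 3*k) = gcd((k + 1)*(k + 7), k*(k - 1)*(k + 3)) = 1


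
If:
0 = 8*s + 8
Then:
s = -1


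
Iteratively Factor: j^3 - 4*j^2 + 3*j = (j - 1)*(j^2 - 3*j) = j*(j - 1)*(j - 3)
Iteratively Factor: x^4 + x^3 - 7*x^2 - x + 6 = (x - 1)*(x^3 + 2*x^2 - 5*x - 6) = (x - 1)*(x + 1)*(x^2 + x - 6) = (x - 1)*(x + 1)*(x + 3)*(x - 2)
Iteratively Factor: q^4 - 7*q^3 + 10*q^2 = (q - 5)*(q^3 - 2*q^2) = (q - 5)*(q - 2)*(q^2) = q*(q - 5)*(q - 2)*(q)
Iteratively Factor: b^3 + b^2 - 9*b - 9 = (b + 1)*(b^2 - 9) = (b + 1)*(b + 3)*(b - 3)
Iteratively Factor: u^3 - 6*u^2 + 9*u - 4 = (u - 4)*(u^2 - 2*u + 1) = (u - 4)*(u - 1)*(u - 1)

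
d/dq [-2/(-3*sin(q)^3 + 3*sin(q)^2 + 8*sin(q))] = 2*(-9*cos(q) + 6/tan(q) + 8*cos(q)/sin(q)^2)/(3*sin(q)^2 - 3*sin(q) - 8)^2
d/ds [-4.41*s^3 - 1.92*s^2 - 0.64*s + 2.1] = -13.23*s^2 - 3.84*s - 0.64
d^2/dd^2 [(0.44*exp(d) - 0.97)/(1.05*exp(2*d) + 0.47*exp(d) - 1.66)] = (0.4851*exp(4*d) - 4.49484*exp(3*d) + 3.165435*exp(2*d) - 6.633825*exp(d) + 0.45567)*exp(d)/(1.157625*exp(6*d) + 1.554525*exp(5*d) - 4.794615*exp(4*d) - 4.811437*exp(3*d) + 7.580058*exp(2*d) + 3.885396*exp(d) - 4.574296)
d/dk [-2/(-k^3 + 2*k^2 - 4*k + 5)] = 2*(-3*k^2 + 4*k - 4)/(k^3 - 2*k^2 + 4*k - 5)^2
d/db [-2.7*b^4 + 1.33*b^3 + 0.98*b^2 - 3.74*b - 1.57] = -10.8*b^3 + 3.99*b^2 + 1.96*b - 3.74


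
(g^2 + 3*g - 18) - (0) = g^2 + 3*g - 18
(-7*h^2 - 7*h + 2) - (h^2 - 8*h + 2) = -8*h^2 + h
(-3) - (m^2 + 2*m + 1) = -m^2 - 2*m - 4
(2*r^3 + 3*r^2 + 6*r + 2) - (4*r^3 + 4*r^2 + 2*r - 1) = -2*r^3 - r^2 + 4*r + 3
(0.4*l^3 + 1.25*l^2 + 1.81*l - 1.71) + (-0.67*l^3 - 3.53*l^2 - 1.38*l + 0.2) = -0.27*l^3 - 2.28*l^2 + 0.43*l - 1.51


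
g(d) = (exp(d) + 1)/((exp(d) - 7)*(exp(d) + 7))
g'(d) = -(exp(d) + 1)*exp(d)/((exp(d) - 7)*(exp(d) + 7)^2) + exp(d)/((exp(d) - 7)*(exp(d) + 7)) - (exp(d) + 1)*exp(d)/((exp(d) - 7)^2*(exp(d) + 7))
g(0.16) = -0.05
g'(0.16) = -0.03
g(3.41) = 0.04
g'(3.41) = -0.04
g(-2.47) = -0.02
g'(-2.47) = -0.00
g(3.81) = 0.02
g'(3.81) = -0.02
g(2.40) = 0.17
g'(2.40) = -0.40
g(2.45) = 0.15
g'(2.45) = -0.33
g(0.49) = -0.06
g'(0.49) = -0.04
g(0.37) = -0.05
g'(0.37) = -0.04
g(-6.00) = -0.02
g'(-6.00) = 0.00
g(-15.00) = -0.02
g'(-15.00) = 0.00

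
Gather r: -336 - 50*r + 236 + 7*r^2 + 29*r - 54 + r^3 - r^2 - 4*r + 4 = r^3 + 6*r^2 - 25*r - 150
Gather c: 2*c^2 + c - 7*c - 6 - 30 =2*c^2 - 6*c - 36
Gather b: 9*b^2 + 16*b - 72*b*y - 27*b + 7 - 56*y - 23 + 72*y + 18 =9*b^2 + b*(-72*y - 11) + 16*y + 2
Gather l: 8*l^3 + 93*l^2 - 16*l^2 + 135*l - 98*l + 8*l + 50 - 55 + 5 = 8*l^3 + 77*l^2 + 45*l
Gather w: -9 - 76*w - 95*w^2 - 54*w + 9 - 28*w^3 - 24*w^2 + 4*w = -28*w^3 - 119*w^2 - 126*w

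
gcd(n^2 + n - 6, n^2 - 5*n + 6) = n - 2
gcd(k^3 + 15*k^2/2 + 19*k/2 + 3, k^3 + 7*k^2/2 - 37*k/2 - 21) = k^2 + 7*k + 6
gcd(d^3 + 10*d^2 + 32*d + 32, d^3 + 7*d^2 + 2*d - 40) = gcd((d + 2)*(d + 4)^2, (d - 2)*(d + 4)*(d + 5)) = d + 4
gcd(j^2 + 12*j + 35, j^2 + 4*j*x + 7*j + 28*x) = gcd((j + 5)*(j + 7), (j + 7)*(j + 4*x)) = j + 7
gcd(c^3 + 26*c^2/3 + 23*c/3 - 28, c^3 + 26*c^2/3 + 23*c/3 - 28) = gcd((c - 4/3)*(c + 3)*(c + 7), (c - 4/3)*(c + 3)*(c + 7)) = c^3 + 26*c^2/3 + 23*c/3 - 28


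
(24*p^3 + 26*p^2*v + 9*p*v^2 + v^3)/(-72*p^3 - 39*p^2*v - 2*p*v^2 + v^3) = (-8*p^2 - 6*p*v - v^2)/(24*p^2 + 5*p*v - v^2)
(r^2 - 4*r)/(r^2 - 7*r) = (r - 4)/(r - 7)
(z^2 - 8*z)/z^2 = (z - 8)/z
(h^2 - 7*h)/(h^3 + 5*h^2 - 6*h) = (h - 7)/(h^2 + 5*h - 6)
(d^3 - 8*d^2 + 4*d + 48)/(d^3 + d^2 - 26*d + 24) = (d^2 - 4*d - 12)/(d^2 + 5*d - 6)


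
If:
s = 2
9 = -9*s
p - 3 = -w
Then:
No Solution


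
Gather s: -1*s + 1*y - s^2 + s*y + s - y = -s^2 + s*y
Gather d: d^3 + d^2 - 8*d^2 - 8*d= d^3 - 7*d^2 - 8*d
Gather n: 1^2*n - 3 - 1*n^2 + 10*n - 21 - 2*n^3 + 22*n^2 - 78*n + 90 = -2*n^3 + 21*n^2 - 67*n + 66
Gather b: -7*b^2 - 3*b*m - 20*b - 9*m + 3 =-7*b^2 + b*(-3*m - 20) - 9*m + 3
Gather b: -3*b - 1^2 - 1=-3*b - 2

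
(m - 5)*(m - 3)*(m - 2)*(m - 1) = m^4 - 11*m^3 + 41*m^2 - 61*m + 30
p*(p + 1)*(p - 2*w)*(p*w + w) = p^4*w - 2*p^3*w^2 + 2*p^3*w - 4*p^2*w^2 + p^2*w - 2*p*w^2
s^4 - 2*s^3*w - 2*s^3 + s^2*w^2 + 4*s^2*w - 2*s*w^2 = s*(s - 2)*(s - w)^2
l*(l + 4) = l^2 + 4*l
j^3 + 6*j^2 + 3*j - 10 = (j - 1)*(j + 2)*(j + 5)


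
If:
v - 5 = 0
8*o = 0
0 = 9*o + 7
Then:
No Solution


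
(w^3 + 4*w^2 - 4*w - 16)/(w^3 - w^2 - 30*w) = (-w^3 - 4*w^2 + 4*w + 16)/(w*(-w^2 + w + 30))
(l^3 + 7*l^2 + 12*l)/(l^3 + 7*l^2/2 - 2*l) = 2*(l + 3)/(2*l - 1)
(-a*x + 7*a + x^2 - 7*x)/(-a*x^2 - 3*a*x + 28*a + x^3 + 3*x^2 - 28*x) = (x - 7)/(x^2 + 3*x - 28)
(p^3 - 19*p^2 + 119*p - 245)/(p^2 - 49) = (p^2 - 12*p + 35)/(p + 7)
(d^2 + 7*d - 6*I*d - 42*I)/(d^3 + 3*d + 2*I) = (d^2 + d*(7 - 6*I) - 42*I)/(d^3 + 3*d + 2*I)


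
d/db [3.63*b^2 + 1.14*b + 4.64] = 7.26*b + 1.14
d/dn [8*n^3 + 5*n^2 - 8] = 2*n*(12*n + 5)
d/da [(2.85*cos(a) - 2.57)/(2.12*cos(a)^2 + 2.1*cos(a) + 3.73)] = (6.042*cos(a)^2 - 10.8968*cos(a) - 16.0275)*sin(a)/(4.4944*cos(a)^4 + 8.904*cos(a)^3 + 20.2252*cos(a)^2 + 15.666*cos(a) + 13.9129)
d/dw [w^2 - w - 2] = 2*w - 1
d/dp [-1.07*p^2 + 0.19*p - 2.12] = 0.19 - 2.14*p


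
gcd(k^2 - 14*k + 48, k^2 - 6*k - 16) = k - 8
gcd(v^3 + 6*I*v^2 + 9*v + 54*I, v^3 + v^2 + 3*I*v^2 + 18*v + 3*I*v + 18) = v^2 + 3*I*v + 18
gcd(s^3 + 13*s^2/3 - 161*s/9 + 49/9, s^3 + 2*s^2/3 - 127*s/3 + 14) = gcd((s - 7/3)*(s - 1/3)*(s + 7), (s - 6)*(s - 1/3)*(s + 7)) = s^2 + 20*s/3 - 7/3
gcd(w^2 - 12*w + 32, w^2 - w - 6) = 1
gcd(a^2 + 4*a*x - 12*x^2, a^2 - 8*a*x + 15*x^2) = 1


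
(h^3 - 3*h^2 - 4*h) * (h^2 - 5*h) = h^5 - 8*h^4 + 11*h^3 + 20*h^2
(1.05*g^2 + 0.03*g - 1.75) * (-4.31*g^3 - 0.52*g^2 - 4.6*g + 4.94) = -4.5255*g^5 - 0.6753*g^4 + 2.6969*g^3 + 5.959*g^2 + 8.1982*g - 8.645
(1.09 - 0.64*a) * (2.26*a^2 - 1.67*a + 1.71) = -1.4464*a^3 + 3.5322*a^2 - 2.9147*a + 1.8639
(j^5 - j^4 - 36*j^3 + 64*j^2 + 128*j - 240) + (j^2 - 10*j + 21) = j^5 - j^4 - 36*j^3 + 65*j^2 + 118*j - 219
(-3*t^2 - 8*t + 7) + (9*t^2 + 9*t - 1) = 6*t^2 + t + 6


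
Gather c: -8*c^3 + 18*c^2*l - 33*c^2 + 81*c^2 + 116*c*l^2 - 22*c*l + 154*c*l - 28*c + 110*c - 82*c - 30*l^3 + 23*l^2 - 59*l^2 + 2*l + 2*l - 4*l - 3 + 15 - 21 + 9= -8*c^3 + c^2*(18*l + 48) + c*(116*l^2 + 132*l) - 30*l^3 - 36*l^2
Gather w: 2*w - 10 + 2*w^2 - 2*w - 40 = 2*w^2 - 50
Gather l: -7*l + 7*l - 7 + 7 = 0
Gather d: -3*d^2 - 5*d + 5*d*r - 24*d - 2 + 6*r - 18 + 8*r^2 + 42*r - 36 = -3*d^2 + d*(5*r - 29) + 8*r^2 + 48*r - 56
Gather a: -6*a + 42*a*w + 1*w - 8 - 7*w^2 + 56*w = a*(42*w - 6) - 7*w^2 + 57*w - 8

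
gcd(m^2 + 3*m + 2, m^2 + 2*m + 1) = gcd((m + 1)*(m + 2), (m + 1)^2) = m + 1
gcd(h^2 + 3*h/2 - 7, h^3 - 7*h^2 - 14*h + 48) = h - 2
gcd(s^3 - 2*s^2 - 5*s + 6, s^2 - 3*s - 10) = s + 2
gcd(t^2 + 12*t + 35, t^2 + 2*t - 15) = t + 5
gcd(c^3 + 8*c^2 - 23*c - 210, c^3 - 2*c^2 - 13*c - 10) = c - 5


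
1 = 1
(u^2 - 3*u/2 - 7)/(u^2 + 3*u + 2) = (u - 7/2)/(u + 1)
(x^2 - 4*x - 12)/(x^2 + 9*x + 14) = (x - 6)/(x + 7)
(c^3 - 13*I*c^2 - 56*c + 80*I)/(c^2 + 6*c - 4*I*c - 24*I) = (c^2 - 9*I*c - 20)/(c + 6)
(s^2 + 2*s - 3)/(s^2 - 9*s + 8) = (s + 3)/(s - 8)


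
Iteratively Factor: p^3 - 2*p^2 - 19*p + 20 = (p - 5)*(p^2 + 3*p - 4) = (p - 5)*(p + 4)*(p - 1)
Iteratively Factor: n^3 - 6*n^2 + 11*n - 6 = (n - 1)*(n^2 - 5*n + 6) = (n - 2)*(n - 1)*(n - 3)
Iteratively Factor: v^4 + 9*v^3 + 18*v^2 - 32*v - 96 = (v + 3)*(v^3 + 6*v^2 - 32) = (v + 3)*(v + 4)*(v^2 + 2*v - 8) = (v + 3)*(v + 4)^2*(v - 2)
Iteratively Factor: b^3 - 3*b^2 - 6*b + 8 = (b - 1)*(b^2 - 2*b - 8) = (b - 4)*(b - 1)*(b + 2)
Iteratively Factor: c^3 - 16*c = (c - 4)*(c^2 + 4*c) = (c - 4)*(c + 4)*(c)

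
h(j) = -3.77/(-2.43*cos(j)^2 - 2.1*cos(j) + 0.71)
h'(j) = -3.77*(-4.86*sin(j)*cos(j) - 2.1*sin(j))/(-2.43*cos(j)^2 - 2.1*cos(j) + 0.71)^2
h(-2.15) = -3.33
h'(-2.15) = 1.38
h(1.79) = -3.58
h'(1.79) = 3.47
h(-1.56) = -5.49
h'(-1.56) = -17.19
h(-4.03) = -3.53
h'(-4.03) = -2.48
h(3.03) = -9.49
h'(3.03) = -7.27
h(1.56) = -5.49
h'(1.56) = 17.19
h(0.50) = 1.25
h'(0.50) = 1.27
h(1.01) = 3.45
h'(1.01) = 12.49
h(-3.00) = -9.25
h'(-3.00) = 8.69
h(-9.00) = -6.22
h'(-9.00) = 9.85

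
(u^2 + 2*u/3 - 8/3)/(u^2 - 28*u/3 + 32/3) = (u + 2)/(u - 8)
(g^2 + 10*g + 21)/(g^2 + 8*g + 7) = (g + 3)/(g + 1)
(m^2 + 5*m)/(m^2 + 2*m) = (m + 5)/(m + 2)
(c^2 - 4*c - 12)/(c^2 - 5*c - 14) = (c - 6)/(c - 7)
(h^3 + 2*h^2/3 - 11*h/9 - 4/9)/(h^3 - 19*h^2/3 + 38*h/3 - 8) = (9*h^3 + 6*h^2 - 11*h - 4)/(3*(3*h^3 - 19*h^2 + 38*h - 24))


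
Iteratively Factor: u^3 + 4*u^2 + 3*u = (u)*(u^2 + 4*u + 3) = u*(u + 3)*(u + 1)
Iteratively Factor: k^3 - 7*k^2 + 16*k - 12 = (k - 2)*(k^2 - 5*k + 6) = (k - 2)^2*(k - 3)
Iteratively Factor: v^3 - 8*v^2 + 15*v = (v)*(v^2 - 8*v + 15) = v*(v - 5)*(v - 3)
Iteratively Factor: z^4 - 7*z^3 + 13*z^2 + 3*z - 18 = (z - 3)*(z^3 - 4*z^2 + z + 6) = (z - 3)^2*(z^2 - z - 2) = (z - 3)^2*(z - 2)*(z + 1)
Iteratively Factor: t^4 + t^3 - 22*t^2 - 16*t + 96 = (t - 2)*(t^3 + 3*t^2 - 16*t - 48) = (t - 2)*(t + 3)*(t^2 - 16) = (t - 2)*(t + 3)*(t + 4)*(t - 4)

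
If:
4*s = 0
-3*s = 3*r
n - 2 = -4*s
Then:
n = 2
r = 0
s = 0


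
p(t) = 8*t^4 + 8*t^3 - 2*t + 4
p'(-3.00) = -650.00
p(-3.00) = 442.00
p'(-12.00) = -51842.00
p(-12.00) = 152092.00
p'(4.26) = 2907.42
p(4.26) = 3248.63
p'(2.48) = 633.71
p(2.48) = 423.68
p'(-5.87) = -5647.42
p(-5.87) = 7895.87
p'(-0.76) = -2.18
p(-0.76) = 4.68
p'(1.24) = 95.91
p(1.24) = 35.69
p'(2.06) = 379.58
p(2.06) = 213.88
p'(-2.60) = -402.19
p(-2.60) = 234.17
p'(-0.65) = -0.65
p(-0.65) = 4.53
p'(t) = 32*t^3 + 24*t^2 - 2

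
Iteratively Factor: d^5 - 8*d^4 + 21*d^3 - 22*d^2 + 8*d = (d - 4)*(d^4 - 4*d^3 + 5*d^2 - 2*d) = d*(d - 4)*(d^3 - 4*d^2 + 5*d - 2) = d*(d - 4)*(d - 1)*(d^2 - 3*d + 2) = d*(d - 4)*(d - 1)^2*(d - 2)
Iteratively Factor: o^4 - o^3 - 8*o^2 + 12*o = (o)*(o^3 - o^2 - 8*o + 12) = o*(o - 2)*(o^2 + o - 6) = o*(o - 2)*(o + 3)*(o - 2)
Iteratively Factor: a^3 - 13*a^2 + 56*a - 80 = (a - 5)*(a^2 - 8*a + 16) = (a - 5)*(a - 4)*(a - 4)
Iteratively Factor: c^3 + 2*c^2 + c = (c + 1)*(c^2 + c) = (c + 1)^2*(c)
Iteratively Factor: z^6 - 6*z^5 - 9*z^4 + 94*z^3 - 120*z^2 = (z - 2)*(z^5 - 4*z^4 - 17*z^3 + 60*z^2) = (z - 3)*(z - 2)*(z^4 - z^3 - 20*z^2) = z*(z - 3)*(z - 2)*(z^3 - z^2 - 20*z) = z*(z - 3)*(z - 2)*(z + 4)*(z^2 - 5*z) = z^2*(z - 3)*(z - 2)*(z + 4)*(z - 5)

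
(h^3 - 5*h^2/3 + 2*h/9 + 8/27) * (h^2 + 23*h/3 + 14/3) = h^5 + 6*h^4 - 71*h^3/9 - 52*h^2/9 + 268*h/81 + 112/81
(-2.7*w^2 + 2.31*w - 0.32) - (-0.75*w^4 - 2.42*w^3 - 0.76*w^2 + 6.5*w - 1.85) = 0.75*w^4 + 2.42*w^3 - 1.94*w^2 - 4.19*w + 1.53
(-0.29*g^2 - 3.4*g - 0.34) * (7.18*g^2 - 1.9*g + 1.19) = -2.0822*g^4 - 23.861*g^3 + 3.6737*g^2 - 3.4*g - 0.4046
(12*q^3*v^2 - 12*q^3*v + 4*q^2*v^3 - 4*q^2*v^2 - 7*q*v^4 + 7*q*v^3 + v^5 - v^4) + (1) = 12*q^3*v^2 - 12*q^3*v + 4*q^2*v^3 - 4*q^2*v^2 - 7*q*v^4 + 7*q*v^3 + v^5 - v^4 + 1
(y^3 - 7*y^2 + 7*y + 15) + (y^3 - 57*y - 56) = 2*y^3 - 7*y^2 - 50*y - 41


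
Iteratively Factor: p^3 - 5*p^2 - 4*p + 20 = (p + 2)*(p^2 - 7*p + 10) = (p - 2)*(p + 2)*(p - 5)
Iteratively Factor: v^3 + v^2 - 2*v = (v + 2)*(v^2 - v) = (v - 1)*(v + 2)*(v)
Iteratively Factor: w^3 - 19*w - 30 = (w + 3)*(w^2 - 3*w - 10) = (w + 2)*(w + 3)*(w - 5)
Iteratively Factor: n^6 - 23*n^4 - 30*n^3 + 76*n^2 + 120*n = (n + 2)*(n^5 - 2*n^4 - 19*n^3 + 8*n^2 + 60*n) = n*(n + 2)*(n^4 - 2*n^3 - 19*n^2 + 8*n + 60) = n*(n - 5)*(n + 2)*(n^3 + 3*n^2 - 4*n - 12) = n*(n - 5)*(n - 2)*(n + 2)*(n^2 + 5*n + 6) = n*(n - 5)*(n - 2)*(n + 2)*(n + 3)*(n + 2)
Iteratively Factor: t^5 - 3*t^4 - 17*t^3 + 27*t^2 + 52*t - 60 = (t + 3)*(t^4 - 6*t^3 + t^2 + 24*t - 20) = (t - 1)*(t + 3)*(t^3 - 5*t^2 - 4*t + 20) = (t - 5)*(t - 1)*(t + 3)*(t^2 - 4) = (t - 5)*(t - 1)*(t + 2)*(t + 3)*(t - 2)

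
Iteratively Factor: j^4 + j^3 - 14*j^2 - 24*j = (j - 4)*(j^3 + 5*j^2 + 6*j) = j*(j - 4)*(j^2 + 5*j + 6) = j*(j - 4)*(j + 3)*(j + 2)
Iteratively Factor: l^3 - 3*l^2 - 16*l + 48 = (l - 3)*(l^2 - 16) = (l - 3)*(l + 4)*(l - 4)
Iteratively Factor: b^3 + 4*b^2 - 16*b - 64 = (b + 4)*(b^2 - 16) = (b + 4)^2*(b - 4)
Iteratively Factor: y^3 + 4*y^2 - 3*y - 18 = (y + 3)*(y^2 + y - 6) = (y + 3)^2*(y - 2)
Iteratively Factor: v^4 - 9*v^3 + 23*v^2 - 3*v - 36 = (v - 3)*(v^3 - 6*v^2 + 5*v + 12) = (v - 3)*(v + 1)*(v^2 - 7*v + 12) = (v - 3)^2*(v + 1)*(v - 4)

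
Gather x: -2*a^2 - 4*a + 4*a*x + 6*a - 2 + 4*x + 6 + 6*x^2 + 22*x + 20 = -2*a^2 + 2*a + 6*x^2 + x*(4*a + 26) + 24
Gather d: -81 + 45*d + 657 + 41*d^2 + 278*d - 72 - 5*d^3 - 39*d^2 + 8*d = -5*d^3 + 2*d^2 + 331*d + 504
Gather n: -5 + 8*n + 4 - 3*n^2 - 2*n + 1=-3*n^2 + 6*n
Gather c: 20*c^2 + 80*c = 20*c^2 + 80*c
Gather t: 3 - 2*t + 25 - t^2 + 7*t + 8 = -t^2 + 5*t + 36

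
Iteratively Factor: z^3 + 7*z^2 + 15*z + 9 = (z + 3)*(z^2 + 4*z + 3) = (z + 3)^2*(z + 1)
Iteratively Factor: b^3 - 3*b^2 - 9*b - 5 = (b + 1)*(b^2 - 4*b - 5) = (b + 1)^2*(b - 5)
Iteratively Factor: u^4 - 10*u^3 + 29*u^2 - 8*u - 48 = (u - 4)*(u^3 - 6*u^2 + 5*u + 12) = (u - 4)*(u + 1)*(u^2 - 7*u + 12) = (u - 4)^2*(u + 1)*(u - 3)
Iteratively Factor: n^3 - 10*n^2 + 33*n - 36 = (n - 3)*(n^2 - 7*n + 12) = (n - 4)*(n - 3)*(n - 3)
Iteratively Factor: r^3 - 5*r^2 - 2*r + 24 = (r - 4)*(r^2 - r - 6) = (r - 4)*(r - 3)*(r + 2)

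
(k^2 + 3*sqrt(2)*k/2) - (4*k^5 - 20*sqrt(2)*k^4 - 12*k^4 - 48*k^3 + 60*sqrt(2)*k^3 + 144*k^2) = -4*k^5 + 12*k^4 + 20*sqrt(2)*k^4 - 60*sqrt(2)*k^3 + 48*k^3 - 143*k^2 + 3*sqrt(2)*k/2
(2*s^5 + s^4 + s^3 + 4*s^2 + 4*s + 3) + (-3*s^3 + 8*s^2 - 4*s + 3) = 2*s^5 + s^4 - 2*s^3 + 12*s^2 + 6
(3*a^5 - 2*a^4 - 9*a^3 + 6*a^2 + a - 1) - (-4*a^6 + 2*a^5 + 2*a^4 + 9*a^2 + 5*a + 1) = 4*a^6 + a^5 - 4*a^4 - 9*a^3 - 3*a^2 - 4*a - 2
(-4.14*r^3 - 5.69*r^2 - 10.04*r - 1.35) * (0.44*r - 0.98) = -1.8216*r^4 + 1.5536*r^3 + 1.1586*r^2 + 9.2452*r + 1.323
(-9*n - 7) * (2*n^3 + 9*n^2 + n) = -18*n^4 - 95*n^3 - 72*n^2 - 7*n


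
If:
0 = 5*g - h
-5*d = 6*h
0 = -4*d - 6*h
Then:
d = 0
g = 0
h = 0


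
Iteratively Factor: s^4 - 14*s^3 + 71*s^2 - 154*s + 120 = (s - 5)*(s^3 - 9*s^2 + 26*s - 24) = (s - 5)*(s - 2)*(s^2 - 7*s + 12) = (s - 5)*(s - 4)*(s - 2)*(s - 3)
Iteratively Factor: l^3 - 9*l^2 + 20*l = (l - 5)*(l^2 - 4*l) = l*(l - 5)*(l - 4)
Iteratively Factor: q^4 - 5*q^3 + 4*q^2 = (q - 4)*(q^3 - q^2) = (q - 4)*(q - 1)*(q^2) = q*(q - 4)*(q - 1)*(q)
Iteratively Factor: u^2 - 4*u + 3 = (u - 1)*(u - 3)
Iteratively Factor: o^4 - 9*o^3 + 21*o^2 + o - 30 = (o - 3)*(o^3 - 6*o^2 + 3*o + 10) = (o - 3)*(o + 1)*(o^2 - 7*o + 10) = (o - 3)*(o - 2)*(o + 1)*(o - 5)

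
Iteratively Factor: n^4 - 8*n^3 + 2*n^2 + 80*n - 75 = (n - 5)*(n^3 - 3*n^2 - 13*n + 15) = (n - 5)*(n + 3)*(n^2 - 6*n + 5) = (n - 5)^2*(n + 3)*(n - 1)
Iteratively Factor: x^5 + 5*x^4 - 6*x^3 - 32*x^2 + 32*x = (x)*(x^4 + 5*x^3 - 6*x^2 - 32*x + 32) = x*(x - 2)*(x^3 + 7*x^2 + 8*x - 16) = x*(x - 2)*(x - 1)*(x^2 + 8*x + 16) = x*(x - 2)*(x - 1)*(x + 4)*(x + 4)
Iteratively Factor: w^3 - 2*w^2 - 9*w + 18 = (w - 3)*(w^2 + w - 6) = (w - 3)*(w - 2)*(w + 3)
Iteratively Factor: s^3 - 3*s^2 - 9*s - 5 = (s + 1)*(s^2 - 4*s - 5) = (s + 1)^2*(s - 5)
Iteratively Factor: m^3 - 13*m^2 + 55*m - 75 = (m - 5)*(m^2 - 8*m + 15) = (m - 5)^2*(m - 3)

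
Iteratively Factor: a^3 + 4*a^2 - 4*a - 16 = (a - 2)*(a^2 + 6*a + 8) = (a - 2)*(a + 2)*(a + 4)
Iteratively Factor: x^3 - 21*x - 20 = (x + 4)*(x^2 - 4*x - 5) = (x + 1)*(x + 4)*(x - 5)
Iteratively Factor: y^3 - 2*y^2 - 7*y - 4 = (y + 1)*(y^2 - 3*y - 4) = (y - 4)*(y + 1)*(y + 1)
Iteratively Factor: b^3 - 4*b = (b + 2)*(b^2 - 2*b) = (b - 2)*(b + 2)*(b)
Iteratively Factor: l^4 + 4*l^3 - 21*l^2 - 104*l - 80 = (l + 4)*(l^3 - 21*l - 20) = (l - 5)*(l + 4)*(l^2 + 5*l + 4) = (l - 5)*(l + 4)^2*(l + 1)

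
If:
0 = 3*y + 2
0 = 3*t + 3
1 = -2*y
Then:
No Solution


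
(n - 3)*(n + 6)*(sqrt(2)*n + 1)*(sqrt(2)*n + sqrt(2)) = 2*n^4 + sqrt(2)*n^3 + 8*n^3 - 30*n^2 + 4*sqrt(2)*n^2 - 36*n - 15*sqrt(2)*n - 18*sqrt(2)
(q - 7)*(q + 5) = q^2 - 2*q - 35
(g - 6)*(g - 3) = g^2 - 9*g + 18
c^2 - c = c*(c - 1)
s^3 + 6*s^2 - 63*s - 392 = (s - 8)*(s + 7)^2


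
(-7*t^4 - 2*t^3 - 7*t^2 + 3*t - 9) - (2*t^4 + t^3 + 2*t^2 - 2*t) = -9*t^4 - 3*t^3 - 9*t^2 + 5*t - 9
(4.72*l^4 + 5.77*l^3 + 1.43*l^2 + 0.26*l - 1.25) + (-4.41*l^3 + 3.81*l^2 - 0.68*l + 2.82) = 4.72*l^4 + 1.36*l^3 + 5.24*l^2 - 0.42*l + 1.57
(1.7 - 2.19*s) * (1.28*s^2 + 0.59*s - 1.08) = -2.8032*s^3 + 0.8839*s^2 + 3.3682*s - 1.836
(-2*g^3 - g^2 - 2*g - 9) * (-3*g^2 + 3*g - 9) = 6*g^5 - 3*g^4 + 21*g^3 + 30*g^2 - 9*g + 81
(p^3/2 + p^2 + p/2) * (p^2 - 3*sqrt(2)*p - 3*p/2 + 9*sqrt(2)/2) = p^5/2 - 3*sqrt(2)*p^4/2 + p^4/4 - 3*sqrt(2)*p^3/4 - p^3 - 3*p^2/4 + 3*sqrt(2)*p^2 + 9*sqrt(2)*p/4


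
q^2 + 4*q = q*(q + 4)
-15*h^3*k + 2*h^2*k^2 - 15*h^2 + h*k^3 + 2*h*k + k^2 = (-3*h + k)*(5*h + k)*(h*k + 1)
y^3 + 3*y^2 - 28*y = y*(y - 4)*(y + 7)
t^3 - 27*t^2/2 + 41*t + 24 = (t - 8)*(t - 6)*(t + 1/2)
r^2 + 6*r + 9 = (r + 3)^2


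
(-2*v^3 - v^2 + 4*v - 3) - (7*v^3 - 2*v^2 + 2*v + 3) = -9*v^3 + v^2 + 2*v - 6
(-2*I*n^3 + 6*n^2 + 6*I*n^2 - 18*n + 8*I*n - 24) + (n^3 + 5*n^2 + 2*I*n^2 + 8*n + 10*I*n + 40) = n^3 - 2*I*n^3 + 11*n^2 + 8*I*n^2 - 10*n + 18*I*n + 16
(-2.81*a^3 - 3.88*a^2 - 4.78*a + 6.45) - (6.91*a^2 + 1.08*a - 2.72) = -2.81*a^3 - 10.79*a^2 - 5.86*a + 9.17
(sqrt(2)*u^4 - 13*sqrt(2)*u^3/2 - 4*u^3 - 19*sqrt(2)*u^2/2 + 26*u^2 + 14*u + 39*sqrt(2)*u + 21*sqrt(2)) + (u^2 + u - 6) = sqrt(2)*u^4 - 13*sqrt(2)*u^3/2 - 4*u^3 - 19*sqrt(2)*u^2/2 + 27*u^2 + 15*u + 39*sqrt(2)*u - 6 + 21*sqrt(2)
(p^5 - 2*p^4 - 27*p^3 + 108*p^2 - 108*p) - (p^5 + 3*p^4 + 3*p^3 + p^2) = -5*p^4 - 30*p^3 + 107*p^2 - 108*p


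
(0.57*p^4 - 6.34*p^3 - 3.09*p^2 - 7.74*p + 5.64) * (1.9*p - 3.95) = 1.083*p^5 - 14.2975*p^4 + 19.172*p^3 - 2.5005*p^2 + 41.289*p - 22.278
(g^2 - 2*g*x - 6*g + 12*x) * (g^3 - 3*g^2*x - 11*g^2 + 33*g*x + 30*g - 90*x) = g^5 - 5*g^4*x - 17*g^4 + 6*g^3*x^2 + 85*g^3*x + 96*g^3 - 102*g^2*x^2 - 480*g^2*x - 180*g^2 + 576*g*x^2 + 900*g*x - 1080*x^2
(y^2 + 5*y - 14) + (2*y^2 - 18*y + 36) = 3*y^2 - 13*y + 22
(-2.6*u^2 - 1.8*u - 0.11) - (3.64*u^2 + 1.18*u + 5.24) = -6.24*u^2 - 2.98*u - 5.35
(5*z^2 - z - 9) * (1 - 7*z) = -35*z^3 + 12*z^2 + 62*z - 9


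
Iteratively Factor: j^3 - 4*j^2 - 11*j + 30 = (j - 5)*(j^2 + j - 6) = (j - 5)*(j - 2)*(j + 3)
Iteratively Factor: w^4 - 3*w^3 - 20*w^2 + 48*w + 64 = (w + 1)*(w^3 - 4*w^2 - 16*w + 64) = (w + 1)*(w + 4)*(w^2 - 8*w + 16) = (w - 4)*(w + 1)*(w + 4)*(w - 4)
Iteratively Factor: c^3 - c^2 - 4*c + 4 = (c - 2)*(c^2 + c - 2) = (c - 2)*(c - 1)*(c + 2)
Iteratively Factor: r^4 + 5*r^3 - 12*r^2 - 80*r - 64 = (r - 4)*(r^3 + 9*r^2 + 24*r + 16) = (r - 4)*(r + 4)*(r^2 + 5*r + 4) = (r - 4)*(r + 1)*(r + 4)*(r + 4)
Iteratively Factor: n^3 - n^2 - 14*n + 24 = (n - 3)*(n^2 + 2*n - 8) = (n - 3)*(n + 4)*(n - 2)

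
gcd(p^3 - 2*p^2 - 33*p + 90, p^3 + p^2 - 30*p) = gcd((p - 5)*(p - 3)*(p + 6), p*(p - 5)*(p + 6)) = p^2 + p - 30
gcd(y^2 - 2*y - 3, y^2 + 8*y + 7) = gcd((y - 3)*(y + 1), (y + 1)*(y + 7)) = y + 1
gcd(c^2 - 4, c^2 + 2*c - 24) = 1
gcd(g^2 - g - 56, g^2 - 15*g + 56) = g - 8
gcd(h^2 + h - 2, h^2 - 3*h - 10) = h + 2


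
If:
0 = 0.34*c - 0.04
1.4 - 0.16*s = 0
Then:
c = 0.12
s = 8.75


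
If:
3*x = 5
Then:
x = 5/3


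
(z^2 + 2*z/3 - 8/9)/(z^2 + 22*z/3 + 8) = (z - 2/3)/(z + 6)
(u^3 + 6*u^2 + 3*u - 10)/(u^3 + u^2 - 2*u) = (u + 5)/u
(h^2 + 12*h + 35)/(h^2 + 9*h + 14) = (h + 5)/(h + 2)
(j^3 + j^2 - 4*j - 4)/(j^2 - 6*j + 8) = (j^2 + 3*j + 2)/(j - 4)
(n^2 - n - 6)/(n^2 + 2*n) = (n - 3)/n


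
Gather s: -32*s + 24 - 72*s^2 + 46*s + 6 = -72*s^2 + 14*s + 30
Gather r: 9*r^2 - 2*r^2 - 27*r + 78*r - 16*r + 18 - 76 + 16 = 7*r^2 + 35*r - 42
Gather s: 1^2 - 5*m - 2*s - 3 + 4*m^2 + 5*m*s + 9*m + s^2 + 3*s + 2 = 4*m^2 + 4*m + s^2 + s*(5*m + 1)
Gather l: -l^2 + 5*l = -l^2 + 5*l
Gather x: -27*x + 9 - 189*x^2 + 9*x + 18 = -189*x^2 - 18*x + 27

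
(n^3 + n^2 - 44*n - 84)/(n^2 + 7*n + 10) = (n^2 - n - 42)/(n + 5)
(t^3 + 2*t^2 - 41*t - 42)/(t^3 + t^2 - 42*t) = (t + 1)/t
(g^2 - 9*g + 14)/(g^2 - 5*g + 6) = (g - 7)/(g - 3)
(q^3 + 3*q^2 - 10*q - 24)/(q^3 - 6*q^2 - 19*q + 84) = (q + 2)/(q - 7)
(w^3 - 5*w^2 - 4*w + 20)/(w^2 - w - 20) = (w^2 - 4)/(w + 4)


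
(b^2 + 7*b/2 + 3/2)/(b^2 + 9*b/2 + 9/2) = (2*b + 1)/(2*b + 3)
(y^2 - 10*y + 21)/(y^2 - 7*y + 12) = (y - 7)/(y - 4)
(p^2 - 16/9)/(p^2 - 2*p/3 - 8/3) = (p - 4/3)/(p - 2)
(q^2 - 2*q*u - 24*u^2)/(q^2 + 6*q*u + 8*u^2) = (q - 6*u)/(q + 2*u)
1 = 1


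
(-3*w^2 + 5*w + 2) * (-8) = 24*w^2 - 40*w - 16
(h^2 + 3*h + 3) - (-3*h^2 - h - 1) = 4*h^2 + 4*h + 4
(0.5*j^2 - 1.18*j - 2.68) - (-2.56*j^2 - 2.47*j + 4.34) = 3.06*j^2 + 1.29*j - 7.02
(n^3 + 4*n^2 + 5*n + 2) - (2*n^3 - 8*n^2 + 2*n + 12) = -n^3 + 12*n^2 + 3*n - 10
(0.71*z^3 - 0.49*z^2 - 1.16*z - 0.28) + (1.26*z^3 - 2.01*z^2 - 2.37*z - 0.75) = 1.97*z^3 - 2.5*z^2 - 3.53*z - 1.03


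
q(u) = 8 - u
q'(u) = -1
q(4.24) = 3.76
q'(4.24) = -1.00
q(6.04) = 1.96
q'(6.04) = -1.00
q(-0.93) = 8.93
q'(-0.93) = -1.00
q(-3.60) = 11.60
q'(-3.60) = -1.00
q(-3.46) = 11.46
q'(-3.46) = -1.00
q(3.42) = 4.58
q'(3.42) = -1.00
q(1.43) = 6.57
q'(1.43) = -1.00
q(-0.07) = 8.07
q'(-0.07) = -1.00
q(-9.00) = 17.00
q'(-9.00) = -1.00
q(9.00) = -1.00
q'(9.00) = -1.00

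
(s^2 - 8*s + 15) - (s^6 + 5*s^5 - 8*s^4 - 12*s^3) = -s^6 - 5*s^5 + 8*s^4 + 12*s^3 + s^2 - 8*s + 15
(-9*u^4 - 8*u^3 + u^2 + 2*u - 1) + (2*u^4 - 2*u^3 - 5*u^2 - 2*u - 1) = -7*u^4 - 10*u^3 - 4*u^2 - 2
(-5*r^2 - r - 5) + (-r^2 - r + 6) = -6*r^2 - 2*r + 1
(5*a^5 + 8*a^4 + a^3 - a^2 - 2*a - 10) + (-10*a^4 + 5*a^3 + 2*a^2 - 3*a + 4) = 5*a^5 - 2*a^4 + 6*a^3 + a^2 - 5*a - 6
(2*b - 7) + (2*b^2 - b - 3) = 2*b^2 + b - 10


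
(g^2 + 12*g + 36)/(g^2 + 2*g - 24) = (g + 6)/(g - 4)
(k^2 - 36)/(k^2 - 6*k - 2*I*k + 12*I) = (k + 6)/(k - 2*I)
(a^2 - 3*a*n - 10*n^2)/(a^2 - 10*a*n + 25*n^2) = (a + 2*n)/(a - 5*n)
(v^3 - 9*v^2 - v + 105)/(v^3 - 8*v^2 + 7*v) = (v^2 - 2*v - 15)/(v*(v - 1))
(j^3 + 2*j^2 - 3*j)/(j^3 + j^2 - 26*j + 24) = j*(j + 3)/(j^2 + 2*j - 24)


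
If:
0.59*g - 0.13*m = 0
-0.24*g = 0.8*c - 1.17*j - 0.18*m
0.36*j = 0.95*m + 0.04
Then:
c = 4.01827330508475*m + 0.1625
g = 0.220338983050847*m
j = 2.63888888888889*m + 0.111111111111111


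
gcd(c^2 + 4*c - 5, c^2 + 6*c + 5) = c + 5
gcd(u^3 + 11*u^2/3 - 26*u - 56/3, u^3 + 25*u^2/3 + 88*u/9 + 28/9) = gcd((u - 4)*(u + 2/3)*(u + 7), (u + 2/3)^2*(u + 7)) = u^2 + 23*u/3 + 14/3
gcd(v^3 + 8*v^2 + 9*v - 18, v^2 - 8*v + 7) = v - 1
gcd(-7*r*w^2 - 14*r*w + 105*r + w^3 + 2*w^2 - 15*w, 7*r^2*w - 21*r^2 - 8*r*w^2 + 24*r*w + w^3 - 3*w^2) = 7*r*w - 21*r - w^2 + 3*w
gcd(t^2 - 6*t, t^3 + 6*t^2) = t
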